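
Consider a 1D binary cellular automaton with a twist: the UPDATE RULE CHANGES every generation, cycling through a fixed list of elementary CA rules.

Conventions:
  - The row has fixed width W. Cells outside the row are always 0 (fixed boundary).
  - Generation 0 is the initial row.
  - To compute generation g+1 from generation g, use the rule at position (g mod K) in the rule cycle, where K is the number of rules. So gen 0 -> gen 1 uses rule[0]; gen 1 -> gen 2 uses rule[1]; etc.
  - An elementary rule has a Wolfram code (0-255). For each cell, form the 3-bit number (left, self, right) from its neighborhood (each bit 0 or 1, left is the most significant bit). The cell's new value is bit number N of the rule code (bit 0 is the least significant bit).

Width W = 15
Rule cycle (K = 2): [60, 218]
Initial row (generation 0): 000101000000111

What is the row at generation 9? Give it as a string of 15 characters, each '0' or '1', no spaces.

Gen 0: 000101000000111
Gen 1 (rule 60): 000111100000100
Gen 2 (rule 218): 001111110001010
Gen 3 (rule 60): 001000001001111
Gen 4 (rule 218): 010100010111111
Gen 5 (rule 60): 011110011100000
Gen 6 (rule 218): 111111111110000
Gen 7 (rule 60): 100000000001000
Gen 8 (rule 218): 010000000010100
Gen 9 (rule 60): 011000000011110

Answer: 011000000011110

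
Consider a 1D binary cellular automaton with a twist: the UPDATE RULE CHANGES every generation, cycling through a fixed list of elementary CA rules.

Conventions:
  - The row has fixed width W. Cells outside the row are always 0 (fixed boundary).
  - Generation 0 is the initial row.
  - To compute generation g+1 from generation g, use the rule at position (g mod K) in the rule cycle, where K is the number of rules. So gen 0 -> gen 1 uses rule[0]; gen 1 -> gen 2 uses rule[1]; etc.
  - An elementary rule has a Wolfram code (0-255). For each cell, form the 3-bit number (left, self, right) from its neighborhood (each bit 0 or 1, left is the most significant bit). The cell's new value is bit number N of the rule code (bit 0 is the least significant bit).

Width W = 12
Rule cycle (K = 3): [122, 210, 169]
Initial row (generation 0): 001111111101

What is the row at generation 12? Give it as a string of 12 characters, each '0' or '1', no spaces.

Gen 0: 001111111101
Gen 1 (rule 122): 011000000110
Gen 2 (rule 210): 101100001011
Gen 3 (rule 169): 011001100110
Gen 4 (rule 122): 111111111111
Gen 5 (rule 210): 011111111111
Gen 6 (rule 169): 011111111110
Gen 7 (rule 122): 110000000011
Gen 8 (rule 210): 011000000101
Gen 9 (rule 169): 010011110010
Gen 10 (rule 122): 101110011101
Gen 11 (rule 210): 000111101100
Gen 12 (rule 169): 110111011001

Answer: 110111011001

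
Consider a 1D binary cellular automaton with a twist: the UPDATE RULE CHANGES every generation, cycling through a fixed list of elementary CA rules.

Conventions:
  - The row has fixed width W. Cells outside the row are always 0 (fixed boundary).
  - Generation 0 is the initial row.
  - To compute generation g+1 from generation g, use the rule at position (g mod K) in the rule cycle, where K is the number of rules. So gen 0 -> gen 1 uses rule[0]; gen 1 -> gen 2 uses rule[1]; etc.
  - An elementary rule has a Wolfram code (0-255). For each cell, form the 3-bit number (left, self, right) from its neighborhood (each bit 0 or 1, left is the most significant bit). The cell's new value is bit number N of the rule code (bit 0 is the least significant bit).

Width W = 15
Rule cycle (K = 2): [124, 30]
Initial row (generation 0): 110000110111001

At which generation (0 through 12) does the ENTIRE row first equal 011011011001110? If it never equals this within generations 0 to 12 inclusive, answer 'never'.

Answer: never

Derivation:
Gen 0: 110000110111001
Gen 1 (rule 124): 111000111101101
Gen 2 (rule 30): 100101100001001
Gen 3 (rule 124): 110111110001101
Gen 4 (rule 30): 100100001011001
Gen 5 (rule 124): 110110001111101
Gen 6 (rule 30): 100101011000001
Gen 7 (rule 124): 110111111100001
Gen 8 (rule 30): 100100000010011
Gen 9 (rule 124): 110110000011011
Gen 10 (rule 30): 100101000110010
Gen 11 (rule 124): 110111100111011
Gen 12 (rule 30): 100100011100010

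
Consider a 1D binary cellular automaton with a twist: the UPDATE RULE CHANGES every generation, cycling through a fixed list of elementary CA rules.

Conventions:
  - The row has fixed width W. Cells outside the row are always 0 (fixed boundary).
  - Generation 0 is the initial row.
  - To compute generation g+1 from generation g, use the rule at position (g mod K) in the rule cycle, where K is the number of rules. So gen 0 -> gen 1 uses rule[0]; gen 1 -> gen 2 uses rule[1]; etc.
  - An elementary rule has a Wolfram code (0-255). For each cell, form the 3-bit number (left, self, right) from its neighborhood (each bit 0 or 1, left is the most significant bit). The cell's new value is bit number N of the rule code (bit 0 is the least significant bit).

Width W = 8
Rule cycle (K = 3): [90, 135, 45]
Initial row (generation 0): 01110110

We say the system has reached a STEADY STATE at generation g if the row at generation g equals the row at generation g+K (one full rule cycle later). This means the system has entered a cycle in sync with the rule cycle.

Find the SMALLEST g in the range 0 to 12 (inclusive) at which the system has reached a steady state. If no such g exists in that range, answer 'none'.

Answer: 12

Derivation:
Gen 0: 01110110
Gen 1 (rule 90): 11010111
Gen 2 (rule 135): 00010010
Gen 3 (rule 45): 11010010
Gen 4 (rule 90): 11001101
Gen 5 (rule 135): 00010001
Gen 6 (rule 45): 11010101
Gen 7 (rule 90): 11000000
Gen 8 (rule 135): 00011111
Gen 9 (rule 45): 11010000
Gen 10 (rule 90): 11001000
Gen 11 (rule 135): 00011011
Gen 12 (rule 45): 11010110
Gen 13 (rule 90): 11000111
Gen 14 (rule 135): 00011010
Gen 15 (rule 45): 11010110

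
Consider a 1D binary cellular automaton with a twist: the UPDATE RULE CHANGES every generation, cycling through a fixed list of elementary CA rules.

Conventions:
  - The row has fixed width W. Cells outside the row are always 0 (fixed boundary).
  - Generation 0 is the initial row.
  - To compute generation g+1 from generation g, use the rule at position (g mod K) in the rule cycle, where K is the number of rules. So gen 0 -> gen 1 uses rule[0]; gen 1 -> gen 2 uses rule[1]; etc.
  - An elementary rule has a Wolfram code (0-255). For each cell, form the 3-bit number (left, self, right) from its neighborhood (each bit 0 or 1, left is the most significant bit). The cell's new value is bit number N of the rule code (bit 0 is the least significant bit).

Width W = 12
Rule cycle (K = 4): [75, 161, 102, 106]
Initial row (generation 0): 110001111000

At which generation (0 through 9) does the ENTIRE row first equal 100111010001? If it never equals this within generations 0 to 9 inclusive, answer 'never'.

Gen 0: 110001111000
Gen 1 (rule 75): 110111001011
Gen 2 (rule 161): 001010000100
Gen 3 (rule 102): 011110001100
Gen 4 (rule 106): 110010011100
Gen 5 (rule 75): 110100110101
Gen 6 (rule 161): 001000001010
Gen 7 (rule 102): 011000011110
Gen 8 (rule 106): 111000110010
Gen 9 (rule 75): 101011110100

Answer: never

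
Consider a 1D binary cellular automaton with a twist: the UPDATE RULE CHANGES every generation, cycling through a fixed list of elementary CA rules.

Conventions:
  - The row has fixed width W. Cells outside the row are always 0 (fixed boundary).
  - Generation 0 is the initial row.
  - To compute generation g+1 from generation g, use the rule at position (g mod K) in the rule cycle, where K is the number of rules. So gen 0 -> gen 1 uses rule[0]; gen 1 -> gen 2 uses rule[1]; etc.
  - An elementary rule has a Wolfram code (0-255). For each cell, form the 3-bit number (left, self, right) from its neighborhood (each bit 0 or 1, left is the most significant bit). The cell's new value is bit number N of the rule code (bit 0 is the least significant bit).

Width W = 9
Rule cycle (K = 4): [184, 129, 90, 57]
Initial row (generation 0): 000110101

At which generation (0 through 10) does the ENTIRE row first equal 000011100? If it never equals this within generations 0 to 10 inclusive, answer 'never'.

Gen 0: 000110101
Gen 1 (rule 184): 000101010
Gen 2 (rule 129): 110000000
Gen 3 (rule 90): 111000000
Gen 4 (rule 57): 100111111
Gen 5 (rule 184): 010111110
Gen 6 (rule 129): 000011100
Gen 7 (rule 90): 000110110
Gen 8 (rule 57): 110101101
Gen 9 (rule 184): 101011010
Gen 10 (rule 129): 000000000

Answer: 6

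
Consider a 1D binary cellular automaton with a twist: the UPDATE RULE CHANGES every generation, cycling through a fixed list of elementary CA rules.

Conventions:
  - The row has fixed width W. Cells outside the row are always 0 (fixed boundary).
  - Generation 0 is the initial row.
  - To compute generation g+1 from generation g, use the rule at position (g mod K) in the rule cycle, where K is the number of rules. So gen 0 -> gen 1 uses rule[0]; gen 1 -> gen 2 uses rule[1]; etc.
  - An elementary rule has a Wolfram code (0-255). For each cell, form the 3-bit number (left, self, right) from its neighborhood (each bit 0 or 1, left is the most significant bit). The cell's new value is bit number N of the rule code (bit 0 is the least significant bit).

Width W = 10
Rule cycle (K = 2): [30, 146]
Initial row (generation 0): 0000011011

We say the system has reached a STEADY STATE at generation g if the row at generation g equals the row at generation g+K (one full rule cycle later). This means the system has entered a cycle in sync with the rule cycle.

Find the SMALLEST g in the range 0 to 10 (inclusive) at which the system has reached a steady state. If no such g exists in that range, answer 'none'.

Gen 0: 0000011011
Gen 1 (rule 30): 0000110010
Gen 2 (rule 146): 0001001101
Gen 3 (rule 30): 0011111001
Gen 4 (rule 146): 0101110110
Gen 5 (rule 30): 1101000101
Gen 6 (rule 146): 0000101000
Gen 7 (rule 30): 0001101100
Gen 8 (rule 146): 0010000010
Gen 9 (rule 30): 0111000111
Gen 10 (rule 146): 1010101010
Gen 11 (rule 30): 1010101011
Gen 12 (rule 146): 0000000000

Answer: none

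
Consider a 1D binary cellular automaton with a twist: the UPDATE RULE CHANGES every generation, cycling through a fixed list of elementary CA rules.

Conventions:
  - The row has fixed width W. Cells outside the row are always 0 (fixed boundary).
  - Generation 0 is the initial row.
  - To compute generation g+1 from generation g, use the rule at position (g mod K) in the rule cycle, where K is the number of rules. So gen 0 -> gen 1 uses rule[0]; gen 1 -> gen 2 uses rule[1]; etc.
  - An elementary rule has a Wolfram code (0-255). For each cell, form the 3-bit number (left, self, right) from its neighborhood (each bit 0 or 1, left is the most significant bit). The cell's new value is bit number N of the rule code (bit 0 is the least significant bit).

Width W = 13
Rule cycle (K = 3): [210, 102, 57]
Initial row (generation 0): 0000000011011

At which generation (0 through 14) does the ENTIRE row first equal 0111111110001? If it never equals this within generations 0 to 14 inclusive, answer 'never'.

Gen 0: 0000000011011
Gen 1 (rule 210): 0000000101001
Gen 2 (rule 102): 0000001111011
Gen 3 (rule 57): 1111101000110
Gen 4 (rule 210): 0111100101011
Gen 5 (rule 102): 1000101111101
Gen 6 (rule 57): 0110011000010
Gen 7 (rule 210): 1011101100101
Gen 8 (rule 102): 1100110101111
Gen 9 (rule 57): 1010101011000
Gen 10 (rule 210): 0000000001100
Gen 11 (rule 102): 0000000010100
Gen 12 (rule 57): 1111111001011
Gen 13 (rule 210): 0111111110001
Gen 14 (rule 102): 1000000010011

Answer: 13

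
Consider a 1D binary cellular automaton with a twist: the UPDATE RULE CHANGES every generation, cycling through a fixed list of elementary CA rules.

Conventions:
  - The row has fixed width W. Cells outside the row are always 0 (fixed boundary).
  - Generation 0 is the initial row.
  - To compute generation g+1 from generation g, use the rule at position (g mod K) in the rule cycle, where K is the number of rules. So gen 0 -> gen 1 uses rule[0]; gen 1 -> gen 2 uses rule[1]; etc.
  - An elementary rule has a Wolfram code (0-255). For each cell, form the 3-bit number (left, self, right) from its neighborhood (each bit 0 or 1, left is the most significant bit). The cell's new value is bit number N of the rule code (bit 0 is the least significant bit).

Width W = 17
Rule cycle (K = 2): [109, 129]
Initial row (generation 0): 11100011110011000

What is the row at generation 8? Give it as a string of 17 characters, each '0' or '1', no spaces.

Gen 0: 11100011110011000
Gen 1 (rule 109): 10101010010011011
Gen 2 (rule 129): 00000000000000000
Gen 3 (rule 109): 11111111111111111
Gen 4 (rule 129): 01111111111111110
Gen 5 (rule 109): 01000000000000010
Gen 6 (rule 129): 00011111111111000
Gen 7 (rule 109): 11010000000001011
Gen 8 (rule 129): 00000111111100000

Answer: 00000111111100000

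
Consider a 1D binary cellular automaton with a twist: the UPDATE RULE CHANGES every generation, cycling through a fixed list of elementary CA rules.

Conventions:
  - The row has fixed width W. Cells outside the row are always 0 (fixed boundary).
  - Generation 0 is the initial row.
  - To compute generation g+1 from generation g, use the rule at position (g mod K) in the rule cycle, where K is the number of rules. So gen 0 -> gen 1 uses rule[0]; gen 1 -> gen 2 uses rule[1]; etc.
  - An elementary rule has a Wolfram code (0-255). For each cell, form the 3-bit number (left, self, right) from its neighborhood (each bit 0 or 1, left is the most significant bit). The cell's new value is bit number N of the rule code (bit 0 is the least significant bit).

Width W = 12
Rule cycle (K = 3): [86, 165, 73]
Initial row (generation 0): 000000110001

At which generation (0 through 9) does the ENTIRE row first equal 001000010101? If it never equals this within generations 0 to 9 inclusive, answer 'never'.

Gen 0: 000000110001
Gen 1 (rule 86): 000001011011
Gen 2 (rule 165): 111101100100
Gen 3 (rule 73): 100101100001
Gen 4 (rule 86): 111100110011
Gen 5 (rule 165): 011000000000
Gen 6 (rule 73): 011011111111
Gen 7 (rule 86): 101000000001
Gen 8 (rule 165): 111011111101
Gen 9 (rule 73): 101010000100

Answer: never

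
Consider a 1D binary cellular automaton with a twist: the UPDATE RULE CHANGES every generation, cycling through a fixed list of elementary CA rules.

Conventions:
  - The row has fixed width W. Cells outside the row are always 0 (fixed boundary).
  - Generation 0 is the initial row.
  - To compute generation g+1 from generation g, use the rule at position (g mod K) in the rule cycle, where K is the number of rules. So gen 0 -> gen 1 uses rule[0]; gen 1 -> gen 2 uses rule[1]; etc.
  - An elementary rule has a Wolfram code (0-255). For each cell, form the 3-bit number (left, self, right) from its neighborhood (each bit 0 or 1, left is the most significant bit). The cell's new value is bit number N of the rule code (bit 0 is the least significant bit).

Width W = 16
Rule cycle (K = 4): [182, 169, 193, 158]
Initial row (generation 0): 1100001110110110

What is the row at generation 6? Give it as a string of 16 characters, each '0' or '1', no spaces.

Answer: 0101110101111010

Derivation:
Gen 0: 1100001110110110
Gen 1 (rule 182): 0010010101001001
Gen 2 (rule 169): 1000001010000000
Gen 3 (rule 193): 0011100000111111
Gen 4 (rule 158): 0111010001111110
Gen 5 (rule 182): 1010111010111101
Gen 6 (rule 169): 0101110101111010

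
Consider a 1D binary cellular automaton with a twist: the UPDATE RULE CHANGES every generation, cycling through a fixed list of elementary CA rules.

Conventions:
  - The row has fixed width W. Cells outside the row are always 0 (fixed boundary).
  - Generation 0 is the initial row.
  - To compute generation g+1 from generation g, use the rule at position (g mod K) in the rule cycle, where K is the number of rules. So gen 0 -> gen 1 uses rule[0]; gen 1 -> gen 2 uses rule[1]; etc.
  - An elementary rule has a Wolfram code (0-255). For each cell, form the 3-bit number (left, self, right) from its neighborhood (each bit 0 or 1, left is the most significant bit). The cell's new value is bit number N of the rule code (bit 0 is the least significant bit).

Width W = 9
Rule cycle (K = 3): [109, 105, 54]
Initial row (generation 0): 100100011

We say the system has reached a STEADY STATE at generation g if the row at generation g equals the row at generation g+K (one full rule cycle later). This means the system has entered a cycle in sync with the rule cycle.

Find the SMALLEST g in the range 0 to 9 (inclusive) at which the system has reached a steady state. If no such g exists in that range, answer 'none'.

Answer: 3

Derivation:
Gen 0: 100100011
Gen 1 (rule 109): 100101011
Gen 2 (rule 105): 000010111
Gen 3 (rule 54): 000111000
Gen 4 (rule 109): 110101011
Gen 5 (rule 105): 111010111
Gen 6 (rule 54): 000111000
Gen 7 (rule 109): 110101011
Gen 8 (rule 105): 111010111
Gen 9 (rule 54): 000111000
Gen 10 (rule 109): 110101011
Gen 11 (rule 105): 111010111
Gen 12 (rule 54): 000111000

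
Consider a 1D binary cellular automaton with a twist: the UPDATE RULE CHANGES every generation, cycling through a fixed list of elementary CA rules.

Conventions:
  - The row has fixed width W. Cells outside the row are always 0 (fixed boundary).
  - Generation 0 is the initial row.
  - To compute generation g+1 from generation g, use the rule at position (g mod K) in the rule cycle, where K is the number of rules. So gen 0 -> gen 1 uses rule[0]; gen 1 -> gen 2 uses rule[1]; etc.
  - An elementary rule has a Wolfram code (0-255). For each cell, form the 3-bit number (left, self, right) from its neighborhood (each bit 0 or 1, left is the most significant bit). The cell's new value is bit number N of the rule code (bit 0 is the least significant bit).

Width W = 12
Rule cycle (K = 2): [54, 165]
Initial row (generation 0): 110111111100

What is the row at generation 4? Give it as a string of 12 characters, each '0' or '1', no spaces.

Answer: 011001110010

Derivation:
Gen 0: 110111111100
Gen 1 (rule 54): 001000000010
Gen 2 (rule 165): 101011111010
Gen 3 (rule 54): 111100000111
Gen 4 (rule 165): 011001110010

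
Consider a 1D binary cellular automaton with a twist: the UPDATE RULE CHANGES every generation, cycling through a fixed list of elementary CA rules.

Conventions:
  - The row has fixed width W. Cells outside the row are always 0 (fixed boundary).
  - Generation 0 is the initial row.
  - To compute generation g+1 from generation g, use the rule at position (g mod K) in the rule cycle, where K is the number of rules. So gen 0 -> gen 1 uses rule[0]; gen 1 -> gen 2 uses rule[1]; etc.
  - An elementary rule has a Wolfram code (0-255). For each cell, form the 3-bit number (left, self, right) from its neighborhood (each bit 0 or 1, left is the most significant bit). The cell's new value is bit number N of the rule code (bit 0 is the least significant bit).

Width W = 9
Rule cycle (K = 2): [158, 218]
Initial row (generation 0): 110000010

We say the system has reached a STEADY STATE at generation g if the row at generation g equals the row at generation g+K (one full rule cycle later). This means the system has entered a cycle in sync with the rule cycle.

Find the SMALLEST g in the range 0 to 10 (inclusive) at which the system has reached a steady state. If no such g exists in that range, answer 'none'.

Gen 0: 110000010
Gen 1 (rule 158): 101000111
Gen 2 (rule 218): 000101111
Gen 3 (rule 158): 001101110
Gen 4 (rule 218): 011101111
Gen 5 (rule 158): 111001110
Gen 6 (rule 218): 111111111
Gen 7 (rule 158): 111111110
Gen 8 (rule 218): 111111111
Gen 9 (rule 158): 111111110
Gen 10 (rule 218): 111111111
Gen 11 (rule 158): 111111110
Gen 12 (rule 218): 111111111

Answer: 6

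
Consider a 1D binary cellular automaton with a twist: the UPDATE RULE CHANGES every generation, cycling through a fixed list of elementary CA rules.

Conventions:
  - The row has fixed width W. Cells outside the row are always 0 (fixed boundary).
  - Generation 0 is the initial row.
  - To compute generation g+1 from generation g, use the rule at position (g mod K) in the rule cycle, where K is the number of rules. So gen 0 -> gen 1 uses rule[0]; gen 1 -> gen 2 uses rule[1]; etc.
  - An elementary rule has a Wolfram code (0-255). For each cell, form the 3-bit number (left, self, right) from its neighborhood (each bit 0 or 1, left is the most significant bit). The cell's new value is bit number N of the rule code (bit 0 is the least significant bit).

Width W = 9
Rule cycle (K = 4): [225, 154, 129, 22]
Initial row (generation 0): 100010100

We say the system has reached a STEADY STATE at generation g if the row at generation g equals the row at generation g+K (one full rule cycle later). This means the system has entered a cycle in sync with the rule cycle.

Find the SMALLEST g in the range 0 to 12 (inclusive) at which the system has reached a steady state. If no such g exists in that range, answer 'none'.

Answer: none

Derivation:
Gen 0: 100010100
Gen 1 (rule 225): 001001001
Gen 2 (rule 154): 010110110
Gen 3 (rule 129): 000000000
Gen 4 (rule 22): 000000000
Gen 5 (rule 225): 111111111
Gen 6 (rule 154): 111111110
Gen 7 (rule 129): 011111100
Gen 8 (rule 22): 100000010
Gen 9 (rule 225): 001111000
Gen 10 (rule 154): 011110100
Gen 11 (rule 129): 001100001
Gen 12 (rule 22): 010010011
Gen 13 (rule 225): 000000001
Gen 14 (rule 154): 000000010
Gen 15 (rule 129): 111111000
Gen 16 (rule 22): 000000100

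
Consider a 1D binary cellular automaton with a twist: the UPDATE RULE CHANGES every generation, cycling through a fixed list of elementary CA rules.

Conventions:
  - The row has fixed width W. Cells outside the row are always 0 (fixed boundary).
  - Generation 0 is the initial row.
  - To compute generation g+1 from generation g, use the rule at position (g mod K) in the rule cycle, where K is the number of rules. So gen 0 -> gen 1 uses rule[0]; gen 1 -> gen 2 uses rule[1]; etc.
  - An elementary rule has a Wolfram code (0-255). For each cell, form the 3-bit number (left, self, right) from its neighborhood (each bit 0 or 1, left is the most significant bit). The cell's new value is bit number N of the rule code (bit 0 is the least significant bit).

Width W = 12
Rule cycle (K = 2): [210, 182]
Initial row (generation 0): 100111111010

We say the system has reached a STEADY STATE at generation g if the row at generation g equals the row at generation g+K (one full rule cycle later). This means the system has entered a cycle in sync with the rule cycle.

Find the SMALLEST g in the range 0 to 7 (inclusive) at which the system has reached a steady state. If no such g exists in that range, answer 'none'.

Gen 0: 100111111010
Gen 1 (rule 210): 011011111001
Gen 2 (rule 182): 100101110111
Gen 3 (rule 210): 011000110011
Gen 4 (rule 182): 100101001100
Gen 5 (rule 210): 011000110110
Gen 6 (rule 182): 100101001001
Gen 7 (rule 210): 011000110110
Gen 8 (rule 182): 100101001001
Gen 9 (rule 210): 011000110110

Answer: 5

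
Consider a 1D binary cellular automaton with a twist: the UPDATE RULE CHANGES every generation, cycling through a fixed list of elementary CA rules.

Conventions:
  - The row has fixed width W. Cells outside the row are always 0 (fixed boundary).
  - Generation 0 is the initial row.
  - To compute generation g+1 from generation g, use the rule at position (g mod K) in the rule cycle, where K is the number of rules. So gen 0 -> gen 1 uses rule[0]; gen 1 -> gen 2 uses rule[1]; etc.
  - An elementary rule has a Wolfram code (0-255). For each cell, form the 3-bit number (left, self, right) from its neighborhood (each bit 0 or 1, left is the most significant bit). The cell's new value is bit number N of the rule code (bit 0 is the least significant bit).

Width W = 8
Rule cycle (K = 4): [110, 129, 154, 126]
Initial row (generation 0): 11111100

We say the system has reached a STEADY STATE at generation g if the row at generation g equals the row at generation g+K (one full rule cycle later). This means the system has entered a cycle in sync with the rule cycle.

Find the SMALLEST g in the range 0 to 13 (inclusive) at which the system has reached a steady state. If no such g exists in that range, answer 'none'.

Answer: none

Derivation:
Gen 0: 11111100
Gen 1 (rule 110): 10000100
Gen 2 (rule 129): 00110001
Gen 3 (rule 154): 01101010
Gen 4 (rule 126): 11111111
Gen 5 (rule 110): 10000001
Gen 6 (rule 129): 00111100
Gen 7 (rule 154): 01111010
Gen 8 (rule 126): 11001111
Gen 9 (rule 110): 11011001
Gen 10 (rule 129): 00000000
Gen 11 (rule 154): 00000000
Gen 12 (rule 126): 00000000
Gen 13 (rule 110): 00000000
Gen 14 (rule 129): 11111111
Gen 15 (rule 154): 11111110
Gen 16 (rule 126): 10000011
Gen 17 (rule 110): 10000111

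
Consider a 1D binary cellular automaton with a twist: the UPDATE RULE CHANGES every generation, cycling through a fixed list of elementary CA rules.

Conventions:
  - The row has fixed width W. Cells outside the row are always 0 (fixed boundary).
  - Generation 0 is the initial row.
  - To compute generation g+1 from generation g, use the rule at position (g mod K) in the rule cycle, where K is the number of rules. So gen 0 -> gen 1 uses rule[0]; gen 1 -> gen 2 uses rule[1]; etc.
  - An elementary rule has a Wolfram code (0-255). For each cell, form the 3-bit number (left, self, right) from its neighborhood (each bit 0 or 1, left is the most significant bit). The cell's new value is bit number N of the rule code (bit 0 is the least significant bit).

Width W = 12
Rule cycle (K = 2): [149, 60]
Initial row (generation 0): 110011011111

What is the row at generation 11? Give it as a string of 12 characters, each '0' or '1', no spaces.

Gen 0: 110011011111
Gen 1 (rule 149): 001000001110
Gen 2 (rule 60): 001100001001
Gen 3 (rule 149): 100011101101
Gen 4 (rule 60): 110010011011
Gen 5 (rule 149): 001011000000
Gen 6 (rule 60): 001110100000
Gen 7 (rule 149): 100100111111
Gen 8 (rule 60): 110110100000
Gen 9 (rule 149): 000000111111
Gen 10 (rule 60): 000000100000
Gen 11 (rule 149): 111110111111

Answer: 111110111111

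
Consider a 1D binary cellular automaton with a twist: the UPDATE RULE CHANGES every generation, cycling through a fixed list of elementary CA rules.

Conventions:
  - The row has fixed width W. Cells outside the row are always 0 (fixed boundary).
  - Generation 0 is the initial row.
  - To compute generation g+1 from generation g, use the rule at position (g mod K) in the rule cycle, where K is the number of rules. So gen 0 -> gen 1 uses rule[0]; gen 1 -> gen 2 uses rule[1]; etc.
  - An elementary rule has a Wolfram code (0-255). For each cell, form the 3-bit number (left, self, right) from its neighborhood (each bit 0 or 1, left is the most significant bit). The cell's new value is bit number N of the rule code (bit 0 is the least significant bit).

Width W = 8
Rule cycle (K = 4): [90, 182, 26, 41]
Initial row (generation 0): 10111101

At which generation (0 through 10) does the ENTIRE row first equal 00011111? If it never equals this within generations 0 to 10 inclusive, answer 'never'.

Answer: never

Derivation:
Gen 0: 10111101
Gen 1 (rule 90): 00100100
Gen 2 (rule 182): 01111110
Gen 3 (rule 26): 11000001
Gen 4 (rule 41): 10011100
Gen 5 (rule 90): 01110110
Gen 6 (rule 182): 10101001
Gen 7 (rule 26): 00000110
Gen 8 (rule 41): 11110100
Gen 9 (rule 90): 10010010
Gen 10 (rule 182): 11111111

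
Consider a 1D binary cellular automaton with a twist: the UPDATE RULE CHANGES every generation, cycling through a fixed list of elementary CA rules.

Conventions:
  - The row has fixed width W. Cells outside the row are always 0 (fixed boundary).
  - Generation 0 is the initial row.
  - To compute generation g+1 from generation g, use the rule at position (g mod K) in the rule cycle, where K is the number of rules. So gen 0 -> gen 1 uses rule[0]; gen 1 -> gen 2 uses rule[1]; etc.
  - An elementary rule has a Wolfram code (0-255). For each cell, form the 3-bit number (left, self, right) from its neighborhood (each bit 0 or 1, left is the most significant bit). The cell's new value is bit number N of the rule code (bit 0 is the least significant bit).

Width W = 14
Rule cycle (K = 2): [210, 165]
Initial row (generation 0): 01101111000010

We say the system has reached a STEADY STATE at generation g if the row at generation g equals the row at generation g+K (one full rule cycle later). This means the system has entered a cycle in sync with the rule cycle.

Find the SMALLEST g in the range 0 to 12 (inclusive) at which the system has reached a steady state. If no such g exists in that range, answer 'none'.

Gen 0: 01101111000010
Gen 1 (rule 210): 10100111100101
Gen 2 (rule 165): 11100011000111
Gen 3 (rule 210): 01110101101011
Gen 4 (rule 165): 00101110011100
Gen 5 (rule 210): 01000111101110
Gen 6 (rule 165): 01010011010100
Gen 7 (rule 210): 10001101000010
Gen 8 (rule 165): 10100011011010
Gen 9 (rule 210): 00010101001001
Gen 10 (rule 165): 11011111001001
Gen 11 (rule 210): 01001111110110
Gen 12 (rule 165): 01000111101000
Gen 13 (rule 210): 10101011100100
Gen 14 (rule 165): 11111101000101

Answer: none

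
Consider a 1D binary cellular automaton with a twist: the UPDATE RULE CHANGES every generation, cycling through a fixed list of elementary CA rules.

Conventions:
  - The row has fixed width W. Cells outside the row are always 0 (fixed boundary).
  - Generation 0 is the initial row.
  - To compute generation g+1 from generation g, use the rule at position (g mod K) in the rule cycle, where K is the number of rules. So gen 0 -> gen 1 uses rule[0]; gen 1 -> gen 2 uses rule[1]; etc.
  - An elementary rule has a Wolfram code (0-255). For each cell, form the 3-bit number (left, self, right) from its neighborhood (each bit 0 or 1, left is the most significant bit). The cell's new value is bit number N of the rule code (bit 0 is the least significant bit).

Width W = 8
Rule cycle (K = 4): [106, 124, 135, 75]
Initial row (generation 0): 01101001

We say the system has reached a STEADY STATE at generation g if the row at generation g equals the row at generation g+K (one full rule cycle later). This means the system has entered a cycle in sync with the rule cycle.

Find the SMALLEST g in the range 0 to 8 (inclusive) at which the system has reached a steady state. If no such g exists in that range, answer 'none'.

Gen 0: 01101001
Gen 1 (rule 106): 11110010
Gen 2 (rule 124): 10011011
Gen 3 (rule 135): 10100000
Gen 4 (rule 75): 00001111
Gen 5 (rule 106): 00011001
Gen 6 (rule 124): 00011101
Gen 7 (rule 135): 11101001
Gen 8 (rule 75): 10100010
Gen 9 (rule 106): 01000100
Gen 10 (rule 124): 01100110
Gen 11 (rule 135): 10001000
Gen 12 (rule 75): 00110011

Answer: none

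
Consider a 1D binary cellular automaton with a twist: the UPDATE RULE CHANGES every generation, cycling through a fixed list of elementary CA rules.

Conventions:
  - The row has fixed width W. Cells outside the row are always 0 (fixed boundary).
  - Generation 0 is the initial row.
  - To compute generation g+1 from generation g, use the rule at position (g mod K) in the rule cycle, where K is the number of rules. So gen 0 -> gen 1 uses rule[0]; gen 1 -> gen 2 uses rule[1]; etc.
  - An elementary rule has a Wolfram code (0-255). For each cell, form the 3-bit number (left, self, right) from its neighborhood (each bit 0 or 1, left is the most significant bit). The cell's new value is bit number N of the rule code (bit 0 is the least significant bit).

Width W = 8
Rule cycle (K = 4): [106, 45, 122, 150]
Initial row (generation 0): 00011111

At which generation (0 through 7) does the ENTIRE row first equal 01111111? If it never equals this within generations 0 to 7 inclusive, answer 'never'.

Gen 0: 00011111
Gen 1 (rule 106): 00110001
Gen 2 (rule 45): 10100101
Gen 3 (rule 122): 01011010
Gen 4 (rule 150): 11000011
Gen 5 (rule 106): 11000111
Gen 6 (rule 45): 10010100
Gen 7 (rule 122): 01101010

Answer: never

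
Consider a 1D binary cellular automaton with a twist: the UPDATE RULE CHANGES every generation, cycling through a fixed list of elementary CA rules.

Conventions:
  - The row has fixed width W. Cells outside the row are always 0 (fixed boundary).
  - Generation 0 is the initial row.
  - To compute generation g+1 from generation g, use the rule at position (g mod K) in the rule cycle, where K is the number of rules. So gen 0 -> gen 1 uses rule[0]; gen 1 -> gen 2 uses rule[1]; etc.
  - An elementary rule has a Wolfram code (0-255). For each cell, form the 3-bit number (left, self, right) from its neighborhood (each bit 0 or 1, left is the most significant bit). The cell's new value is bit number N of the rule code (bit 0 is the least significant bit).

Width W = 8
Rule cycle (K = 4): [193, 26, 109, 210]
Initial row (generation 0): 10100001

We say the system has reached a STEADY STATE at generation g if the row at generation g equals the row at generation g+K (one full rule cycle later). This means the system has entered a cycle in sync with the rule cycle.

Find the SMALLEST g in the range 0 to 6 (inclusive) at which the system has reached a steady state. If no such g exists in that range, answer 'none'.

Gen 0: 10100001
Gen 1 (rule 193): 00001100
Gen 2 (rule 26): 00011010
Gen 3 (rule 109): 11011110
Gen 4 (rule 210): 01001111
Gen 5 (rule 193): 00000111
Gen 6 (rule 26): 00001100
Gen 7 (rule 109): 11101101
Gen 8 (rule 210): 01100100
Gen 9 (rule 193): 00100001
Gen 10 (rule 26): 01010010

Answer: none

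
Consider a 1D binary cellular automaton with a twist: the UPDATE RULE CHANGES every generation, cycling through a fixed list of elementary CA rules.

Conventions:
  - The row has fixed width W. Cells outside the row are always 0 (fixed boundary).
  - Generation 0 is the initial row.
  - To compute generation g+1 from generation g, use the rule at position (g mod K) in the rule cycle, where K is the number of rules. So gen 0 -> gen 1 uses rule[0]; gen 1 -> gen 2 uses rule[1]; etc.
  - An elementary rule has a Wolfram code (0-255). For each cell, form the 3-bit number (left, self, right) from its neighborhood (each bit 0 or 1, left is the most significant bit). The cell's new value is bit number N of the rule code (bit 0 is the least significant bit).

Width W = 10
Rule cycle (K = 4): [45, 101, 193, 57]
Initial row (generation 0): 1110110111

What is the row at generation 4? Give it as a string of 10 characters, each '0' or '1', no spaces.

Gen 0: 1110110111
Gen 1 (rule 45): 1001101100
Gen 2 (rule 101): 1000110101
Gen 3 (rule 193): 0010010000
Gen 4 (rule 57): 1001001111

Answer: 1001001111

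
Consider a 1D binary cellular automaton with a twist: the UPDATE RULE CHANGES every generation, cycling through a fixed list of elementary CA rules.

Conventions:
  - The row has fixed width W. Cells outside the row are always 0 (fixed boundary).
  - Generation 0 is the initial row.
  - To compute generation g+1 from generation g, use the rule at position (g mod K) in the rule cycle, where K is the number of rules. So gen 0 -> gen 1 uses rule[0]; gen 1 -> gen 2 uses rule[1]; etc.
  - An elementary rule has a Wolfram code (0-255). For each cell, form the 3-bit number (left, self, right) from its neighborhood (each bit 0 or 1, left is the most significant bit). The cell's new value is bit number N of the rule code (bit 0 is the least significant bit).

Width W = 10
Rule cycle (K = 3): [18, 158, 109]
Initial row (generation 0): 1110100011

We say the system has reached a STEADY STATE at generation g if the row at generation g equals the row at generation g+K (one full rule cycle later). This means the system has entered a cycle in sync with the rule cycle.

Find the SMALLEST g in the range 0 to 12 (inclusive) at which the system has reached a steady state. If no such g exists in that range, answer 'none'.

Gen 0: 1110100011
Gen 1 (rule 18): 0000010100
Gen 2 (rule 158): 0000110110
Gen 3 (rule 109): 1110111110
Gen 4 (rule 18): 0000000001
Gen 5 (rule 158): 0000000011
Gen 6 (rule 109): 1111111011
Gen 7 (rule 18): 0000000000
Gen 8 (rule 158): 0000000000
Gen 9 (rule 109): 1111111111
Gen 10 (rule 18): 0000000000
Gen 11 (rule 158): 0000000000
Gen 12 (rule 109): 1111111111
Gen 13 (rule 18): 0000000000
Gen 14 (rule 158): 0000000000
Gen 15 (rule 109): 1111111111

Answer: 7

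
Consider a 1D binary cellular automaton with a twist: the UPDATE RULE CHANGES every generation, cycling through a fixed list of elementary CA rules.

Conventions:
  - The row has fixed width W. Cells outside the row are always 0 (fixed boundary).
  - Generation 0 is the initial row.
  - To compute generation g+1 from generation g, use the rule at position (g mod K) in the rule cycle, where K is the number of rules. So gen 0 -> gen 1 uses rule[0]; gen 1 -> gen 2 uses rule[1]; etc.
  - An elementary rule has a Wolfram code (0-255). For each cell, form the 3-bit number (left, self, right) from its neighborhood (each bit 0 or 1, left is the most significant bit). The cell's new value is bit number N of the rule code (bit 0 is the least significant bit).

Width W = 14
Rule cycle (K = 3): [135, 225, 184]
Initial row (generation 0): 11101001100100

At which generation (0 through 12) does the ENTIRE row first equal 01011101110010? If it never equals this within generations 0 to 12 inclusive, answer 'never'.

Answer: 8

Derivation:
Gen 0: 11101001100100
Gen 1 (rule 135): 01001010001101
Gen 2 (rule 225): 00000100100110
Gen 3 (rule 184): 00000010010101
Gen 4 (rule 135): 11111110110101
Gen 5 (rule 225): 01111111011010
Gen 6 (rule 184): 01111110110101
Gen 7 (rule 135): 10111100000101
Gen 8 (rule 225): 01011101110010
Gen 9 (rule 184): 00111011101001
Gen 10 (rule 135): 11010001001011
Gen 11 (rule 225): 01100100000101
Gen 12 (rule 184): 01010010000010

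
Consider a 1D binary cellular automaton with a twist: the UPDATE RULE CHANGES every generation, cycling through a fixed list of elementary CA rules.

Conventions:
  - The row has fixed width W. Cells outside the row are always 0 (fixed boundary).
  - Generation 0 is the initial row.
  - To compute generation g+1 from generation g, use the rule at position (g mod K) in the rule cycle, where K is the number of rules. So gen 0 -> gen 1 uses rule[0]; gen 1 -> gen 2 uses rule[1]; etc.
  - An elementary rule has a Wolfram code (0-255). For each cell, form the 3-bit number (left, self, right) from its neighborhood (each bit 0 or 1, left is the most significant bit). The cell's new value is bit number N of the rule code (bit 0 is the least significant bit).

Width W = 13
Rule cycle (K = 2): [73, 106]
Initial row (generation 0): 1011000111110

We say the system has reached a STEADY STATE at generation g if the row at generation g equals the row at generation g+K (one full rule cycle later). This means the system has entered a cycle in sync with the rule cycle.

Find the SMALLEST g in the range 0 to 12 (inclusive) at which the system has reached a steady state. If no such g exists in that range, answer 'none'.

Answer: none

Derivation:
Gen 0: 1011000111110
Gen 1 (rule 73): 0011010100010
Gen 2 (rule 106): 0111101000100
Gen 3 (rule 73): 0100100010001
Gen 4 (rule 106): 1001000100010
Gen 5 (rule 73): 0000010001000
Gen 6 (rule 106): 0000100010000
Gen 7 (rule 73): 1110001000111
Gen 8 (rule 106): 1010010001101
Gen 9 (rule 73): 0000000101100
Gen 10 (rule 106): 0000001011100
Gen 11 (rule 73): 1111100010101
Gen 12 (rule 106): 1000100101010
Gen 13 (rule 73): 0010000000000
Gen 14 (rule 106): 0100000000000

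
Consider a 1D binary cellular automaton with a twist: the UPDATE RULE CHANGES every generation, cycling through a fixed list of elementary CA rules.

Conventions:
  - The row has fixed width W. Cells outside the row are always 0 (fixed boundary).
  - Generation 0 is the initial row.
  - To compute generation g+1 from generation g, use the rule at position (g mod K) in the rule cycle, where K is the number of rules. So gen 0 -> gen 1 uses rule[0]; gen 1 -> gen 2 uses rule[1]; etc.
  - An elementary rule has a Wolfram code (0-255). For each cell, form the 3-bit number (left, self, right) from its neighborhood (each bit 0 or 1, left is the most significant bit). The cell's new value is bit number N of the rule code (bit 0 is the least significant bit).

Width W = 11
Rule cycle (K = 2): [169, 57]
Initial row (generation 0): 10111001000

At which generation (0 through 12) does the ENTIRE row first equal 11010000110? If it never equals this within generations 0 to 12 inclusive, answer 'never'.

Answer: 5

Derivation:
Gen 0: 10111001000
Gen 1 (rule 169): 01110000011
Gen 2 (rule 57): 01001111010
Gen 3 (rule 169): 00001110100
Gen 4 (rule 57): 11101001011
Gen 5 (rule 169): 11010000110
Gen 6 (rule 57): 10101110101
Gen 7 (rule 169): 01011101010
Gen 8 (rule 57): 00110010101
Gen 9 (rule 169): 10100001010
Gen 10 (rule 57): 01011100101
Gen 11 (rule 169): 00111000010
Gen 12 (rule 57): 10100111001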